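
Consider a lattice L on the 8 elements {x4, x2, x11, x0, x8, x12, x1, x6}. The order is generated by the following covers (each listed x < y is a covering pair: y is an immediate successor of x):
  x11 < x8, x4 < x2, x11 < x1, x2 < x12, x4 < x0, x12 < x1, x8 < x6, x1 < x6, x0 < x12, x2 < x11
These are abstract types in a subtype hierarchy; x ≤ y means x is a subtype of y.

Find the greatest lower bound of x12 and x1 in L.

x12

Common lower bounds of {x12, x1}: x0, x12, x2, x4.
The greatest among these is x12.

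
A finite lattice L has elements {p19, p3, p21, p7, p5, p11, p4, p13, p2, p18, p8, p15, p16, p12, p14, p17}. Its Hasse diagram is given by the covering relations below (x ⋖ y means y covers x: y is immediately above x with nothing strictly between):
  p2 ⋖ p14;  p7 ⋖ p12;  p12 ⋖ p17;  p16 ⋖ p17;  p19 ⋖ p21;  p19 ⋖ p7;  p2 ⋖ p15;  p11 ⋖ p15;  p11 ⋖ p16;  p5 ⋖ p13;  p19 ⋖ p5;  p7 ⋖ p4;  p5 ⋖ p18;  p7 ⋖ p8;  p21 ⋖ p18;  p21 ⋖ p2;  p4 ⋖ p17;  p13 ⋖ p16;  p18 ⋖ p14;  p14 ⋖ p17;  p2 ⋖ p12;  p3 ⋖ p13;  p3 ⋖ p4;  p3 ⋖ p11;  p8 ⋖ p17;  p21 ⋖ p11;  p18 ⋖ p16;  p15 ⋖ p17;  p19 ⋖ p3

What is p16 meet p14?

Common lower bounds of {p16, p14}: p18, p19, p21, p5.
The greatest among these is p18.

p18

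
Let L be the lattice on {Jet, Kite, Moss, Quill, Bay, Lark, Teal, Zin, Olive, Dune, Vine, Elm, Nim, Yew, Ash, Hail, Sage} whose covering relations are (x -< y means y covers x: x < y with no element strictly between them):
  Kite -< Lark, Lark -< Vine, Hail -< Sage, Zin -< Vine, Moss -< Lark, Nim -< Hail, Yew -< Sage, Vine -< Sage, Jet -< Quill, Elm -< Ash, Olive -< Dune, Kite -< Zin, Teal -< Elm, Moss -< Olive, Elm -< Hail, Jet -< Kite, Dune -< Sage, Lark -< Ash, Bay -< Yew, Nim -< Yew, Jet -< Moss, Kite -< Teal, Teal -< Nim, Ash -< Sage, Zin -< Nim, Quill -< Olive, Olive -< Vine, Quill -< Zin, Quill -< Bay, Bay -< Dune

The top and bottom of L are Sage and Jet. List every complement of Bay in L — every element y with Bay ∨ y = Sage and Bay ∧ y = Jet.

Need y with Bay ∨ y = Sage and Bay ∧ y = Jet.
Checking each element gives: Ash, Elm, Lark.

Ash, Elm, Lark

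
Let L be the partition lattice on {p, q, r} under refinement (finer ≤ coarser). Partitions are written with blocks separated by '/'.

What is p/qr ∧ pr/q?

Common lower bounds of {p/qr, pr/q}: p/q/r.
The greatest among these is p/q/r.

p/q/r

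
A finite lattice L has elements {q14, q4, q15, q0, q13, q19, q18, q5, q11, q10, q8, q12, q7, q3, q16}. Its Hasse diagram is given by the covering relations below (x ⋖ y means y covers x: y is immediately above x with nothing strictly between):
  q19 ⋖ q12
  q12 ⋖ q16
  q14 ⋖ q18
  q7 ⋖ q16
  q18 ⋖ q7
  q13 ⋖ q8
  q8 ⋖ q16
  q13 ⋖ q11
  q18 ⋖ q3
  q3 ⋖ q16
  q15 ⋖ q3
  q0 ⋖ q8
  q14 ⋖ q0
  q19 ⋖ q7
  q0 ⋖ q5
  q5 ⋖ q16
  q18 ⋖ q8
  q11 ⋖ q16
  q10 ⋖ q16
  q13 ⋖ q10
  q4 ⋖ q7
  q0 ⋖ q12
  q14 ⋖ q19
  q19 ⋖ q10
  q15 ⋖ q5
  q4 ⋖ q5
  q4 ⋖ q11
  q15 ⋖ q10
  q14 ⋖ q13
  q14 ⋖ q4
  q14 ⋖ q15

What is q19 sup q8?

Common upper bounds of {q19, q8}: q16.
The least among these is q16.

q16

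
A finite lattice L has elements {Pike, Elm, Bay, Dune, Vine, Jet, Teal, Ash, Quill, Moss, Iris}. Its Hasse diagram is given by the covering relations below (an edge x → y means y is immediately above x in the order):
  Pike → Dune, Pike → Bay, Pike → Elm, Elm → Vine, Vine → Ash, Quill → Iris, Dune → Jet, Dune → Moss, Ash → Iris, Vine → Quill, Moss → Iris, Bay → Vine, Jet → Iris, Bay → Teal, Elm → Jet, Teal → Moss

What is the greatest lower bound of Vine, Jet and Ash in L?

Common lower bounds of {Vine, Jet, Ash}: Elm, Pike.
The greatest among these is Elm.

Elm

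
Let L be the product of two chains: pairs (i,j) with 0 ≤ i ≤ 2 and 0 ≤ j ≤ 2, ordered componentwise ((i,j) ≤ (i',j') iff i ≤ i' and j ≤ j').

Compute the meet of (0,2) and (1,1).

In a product of chains, the meet is componentwise min, giving (0,1).

(0,1)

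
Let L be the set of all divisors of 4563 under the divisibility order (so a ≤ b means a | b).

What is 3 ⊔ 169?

507

In the divisibility order, the join is the least common multiple: lcm(3, 169) = 507.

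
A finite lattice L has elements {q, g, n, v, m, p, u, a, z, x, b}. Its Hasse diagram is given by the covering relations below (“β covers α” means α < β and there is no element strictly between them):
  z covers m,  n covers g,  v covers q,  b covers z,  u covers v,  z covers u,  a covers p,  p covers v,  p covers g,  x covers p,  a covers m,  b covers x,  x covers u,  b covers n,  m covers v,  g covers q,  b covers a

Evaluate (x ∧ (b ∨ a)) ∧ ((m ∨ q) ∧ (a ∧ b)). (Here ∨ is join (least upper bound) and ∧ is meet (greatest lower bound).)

v

b ∨ a = b
x ∧ b = x
m ∨ q = m
a ∧ b = a
m ∧ a = m
x ∧ m = v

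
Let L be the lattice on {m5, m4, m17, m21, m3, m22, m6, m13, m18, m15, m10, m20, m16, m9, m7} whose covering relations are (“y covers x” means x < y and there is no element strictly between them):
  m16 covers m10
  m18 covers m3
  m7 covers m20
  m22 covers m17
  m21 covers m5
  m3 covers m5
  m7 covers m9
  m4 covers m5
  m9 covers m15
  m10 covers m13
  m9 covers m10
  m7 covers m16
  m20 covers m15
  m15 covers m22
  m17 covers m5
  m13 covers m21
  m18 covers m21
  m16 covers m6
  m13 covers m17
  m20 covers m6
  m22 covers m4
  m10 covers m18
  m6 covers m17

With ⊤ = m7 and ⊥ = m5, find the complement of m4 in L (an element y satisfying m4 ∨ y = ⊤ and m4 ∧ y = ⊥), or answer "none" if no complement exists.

m16

Need y with m4 ∨ y = m7 and m4 ∧ y = m5.
Checking each element gives: m16.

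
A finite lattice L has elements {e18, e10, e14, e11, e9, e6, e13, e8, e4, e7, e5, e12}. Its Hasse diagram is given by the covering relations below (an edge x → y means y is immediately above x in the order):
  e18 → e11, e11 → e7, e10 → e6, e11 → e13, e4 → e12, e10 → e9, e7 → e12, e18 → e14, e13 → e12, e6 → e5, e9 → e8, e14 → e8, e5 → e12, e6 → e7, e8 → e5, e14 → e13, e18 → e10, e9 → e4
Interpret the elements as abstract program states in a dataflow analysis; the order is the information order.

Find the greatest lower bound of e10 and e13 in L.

Common lower bounds of {e10, e13}: e18.
The greatest among these is e18.

e18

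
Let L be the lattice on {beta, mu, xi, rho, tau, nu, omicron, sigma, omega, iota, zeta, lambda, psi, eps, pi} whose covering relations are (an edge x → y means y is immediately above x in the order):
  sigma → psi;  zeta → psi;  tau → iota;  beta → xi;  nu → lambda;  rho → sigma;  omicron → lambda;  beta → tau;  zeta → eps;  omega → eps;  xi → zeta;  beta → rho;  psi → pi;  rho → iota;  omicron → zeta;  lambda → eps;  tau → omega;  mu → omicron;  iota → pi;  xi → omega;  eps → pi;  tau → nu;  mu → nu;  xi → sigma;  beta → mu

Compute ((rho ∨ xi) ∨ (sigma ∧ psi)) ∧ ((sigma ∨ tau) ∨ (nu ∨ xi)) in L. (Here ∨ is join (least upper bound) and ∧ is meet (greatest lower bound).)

sigma

rho ∨ xi = sigma
sigma ∧ psi = sigma
sigma ∨ sigma = sigma
sigma ∨ tau = pi
nu ∨ xi = eps
pi ∨ eps = pi
sigma ∧ pi = sigma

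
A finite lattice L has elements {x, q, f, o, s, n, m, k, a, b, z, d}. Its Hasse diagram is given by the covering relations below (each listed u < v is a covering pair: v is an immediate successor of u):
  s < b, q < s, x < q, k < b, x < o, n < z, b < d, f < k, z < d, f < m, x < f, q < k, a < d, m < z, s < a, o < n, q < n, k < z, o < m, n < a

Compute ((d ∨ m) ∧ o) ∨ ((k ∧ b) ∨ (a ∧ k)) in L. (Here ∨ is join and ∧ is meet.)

d ∨ m = d
d ∧ o = o
k ∧ b = k
a ∧ k = q
k ∨ q = k
o ∨ k = z

z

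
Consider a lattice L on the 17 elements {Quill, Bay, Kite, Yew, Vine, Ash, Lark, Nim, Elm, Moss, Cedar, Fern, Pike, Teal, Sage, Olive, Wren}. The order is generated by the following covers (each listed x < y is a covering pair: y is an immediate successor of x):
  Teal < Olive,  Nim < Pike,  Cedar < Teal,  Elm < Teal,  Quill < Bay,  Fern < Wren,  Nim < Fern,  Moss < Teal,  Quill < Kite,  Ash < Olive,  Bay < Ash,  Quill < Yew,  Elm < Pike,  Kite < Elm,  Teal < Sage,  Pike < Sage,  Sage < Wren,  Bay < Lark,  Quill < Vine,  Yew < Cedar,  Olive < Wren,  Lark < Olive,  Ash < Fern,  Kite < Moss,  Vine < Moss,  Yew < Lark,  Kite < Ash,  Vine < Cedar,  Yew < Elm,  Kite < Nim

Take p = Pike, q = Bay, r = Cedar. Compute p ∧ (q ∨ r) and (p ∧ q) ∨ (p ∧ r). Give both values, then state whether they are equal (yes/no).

Elm; Yew; no

q ∨ r = Olive, so p ∧ (q ∨ r) = Pike ∧ Olive = Elm.
p ∧ q = Quill and p ∧ r = Yew, so (p ∧ q) ∨ (p ∧ r) = Quill ∨ Yew = Yew.
Equal: no.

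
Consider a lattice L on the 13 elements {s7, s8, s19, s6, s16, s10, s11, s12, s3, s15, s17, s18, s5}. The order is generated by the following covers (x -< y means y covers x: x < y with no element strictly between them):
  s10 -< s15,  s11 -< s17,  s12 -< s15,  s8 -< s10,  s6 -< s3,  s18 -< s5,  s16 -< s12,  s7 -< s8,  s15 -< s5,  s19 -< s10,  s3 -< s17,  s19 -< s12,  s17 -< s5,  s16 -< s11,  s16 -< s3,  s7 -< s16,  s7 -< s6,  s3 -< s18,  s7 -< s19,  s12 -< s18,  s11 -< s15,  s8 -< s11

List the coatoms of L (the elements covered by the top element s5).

s15, s17, s18

The coatoms are exactly the elements covered by s5: s15, s17, s18.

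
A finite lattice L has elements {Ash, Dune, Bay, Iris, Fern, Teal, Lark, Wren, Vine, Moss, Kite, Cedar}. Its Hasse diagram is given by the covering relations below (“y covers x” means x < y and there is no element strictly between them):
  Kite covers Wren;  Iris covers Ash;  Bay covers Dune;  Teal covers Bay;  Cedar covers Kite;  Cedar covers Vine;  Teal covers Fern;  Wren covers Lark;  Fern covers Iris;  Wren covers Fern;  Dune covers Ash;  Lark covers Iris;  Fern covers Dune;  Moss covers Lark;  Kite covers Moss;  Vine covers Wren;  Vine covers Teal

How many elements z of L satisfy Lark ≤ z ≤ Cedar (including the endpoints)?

The interval [Lark, Cedar] = {Cedar, Kite, Lark, Moss, Vine, Wren}, which has 6 elements.

6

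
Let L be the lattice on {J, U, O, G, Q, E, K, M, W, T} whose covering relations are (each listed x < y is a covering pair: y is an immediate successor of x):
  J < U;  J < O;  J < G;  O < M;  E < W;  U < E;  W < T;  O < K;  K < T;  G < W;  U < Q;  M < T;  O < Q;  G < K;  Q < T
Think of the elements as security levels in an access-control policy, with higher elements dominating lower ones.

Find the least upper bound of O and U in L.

Common upper bounds of {O, U}: Q, T.
The least among these is Q.

Q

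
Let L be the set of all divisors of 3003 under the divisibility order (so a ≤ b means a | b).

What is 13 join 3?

Common upper bounds of {13, 3}: 273, 3003, 39, 429.
The least among these is 39.

39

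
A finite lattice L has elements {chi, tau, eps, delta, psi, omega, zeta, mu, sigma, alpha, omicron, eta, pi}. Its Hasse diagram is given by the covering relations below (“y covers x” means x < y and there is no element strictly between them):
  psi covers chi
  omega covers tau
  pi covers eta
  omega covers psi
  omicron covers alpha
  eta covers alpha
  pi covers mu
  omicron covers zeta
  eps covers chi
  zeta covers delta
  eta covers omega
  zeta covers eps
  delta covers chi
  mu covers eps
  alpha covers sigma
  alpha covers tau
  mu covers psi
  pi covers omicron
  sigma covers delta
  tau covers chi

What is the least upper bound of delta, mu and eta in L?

pi

Common upper bounds of {delta, mu, eta}: pi.
The least among these is pi.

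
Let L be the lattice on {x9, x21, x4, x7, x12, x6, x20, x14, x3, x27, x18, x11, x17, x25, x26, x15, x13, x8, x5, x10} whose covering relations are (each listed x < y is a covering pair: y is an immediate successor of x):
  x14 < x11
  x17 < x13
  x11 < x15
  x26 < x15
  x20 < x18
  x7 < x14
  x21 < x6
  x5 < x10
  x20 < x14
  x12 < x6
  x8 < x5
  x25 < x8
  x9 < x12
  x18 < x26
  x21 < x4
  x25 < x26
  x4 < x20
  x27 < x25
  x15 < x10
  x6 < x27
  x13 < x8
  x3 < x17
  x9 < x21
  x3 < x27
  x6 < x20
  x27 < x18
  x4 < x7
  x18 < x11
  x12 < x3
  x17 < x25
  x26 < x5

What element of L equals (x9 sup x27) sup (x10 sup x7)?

x10

x9 ∨ x27 = x27
x10 ∨ x7 = x10
x27 ∨ x10 = x10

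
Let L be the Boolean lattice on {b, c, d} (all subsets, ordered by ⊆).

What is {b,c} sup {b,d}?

{b,c,d}

Under ⊆, join is union: {b,c} ∪ {b,d} = {b,c,d}.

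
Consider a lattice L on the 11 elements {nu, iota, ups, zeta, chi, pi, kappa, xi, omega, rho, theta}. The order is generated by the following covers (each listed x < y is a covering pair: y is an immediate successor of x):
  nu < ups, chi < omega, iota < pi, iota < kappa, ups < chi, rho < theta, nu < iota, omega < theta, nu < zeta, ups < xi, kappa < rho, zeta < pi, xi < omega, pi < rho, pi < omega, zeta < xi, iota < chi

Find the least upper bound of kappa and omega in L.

theta

Common upper bounds of {kappa, omega}: theta.
The least among these is theta.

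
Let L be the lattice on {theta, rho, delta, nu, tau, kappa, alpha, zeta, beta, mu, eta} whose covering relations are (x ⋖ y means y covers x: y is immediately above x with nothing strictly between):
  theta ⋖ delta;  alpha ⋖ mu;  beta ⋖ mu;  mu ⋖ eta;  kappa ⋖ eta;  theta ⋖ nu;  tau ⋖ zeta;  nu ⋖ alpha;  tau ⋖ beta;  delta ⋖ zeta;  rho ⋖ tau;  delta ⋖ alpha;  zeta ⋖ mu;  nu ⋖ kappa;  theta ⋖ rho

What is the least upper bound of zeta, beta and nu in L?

mu

Common upper bounds of {zeta, beta, nu}: eta, mu.
The least among these is mu.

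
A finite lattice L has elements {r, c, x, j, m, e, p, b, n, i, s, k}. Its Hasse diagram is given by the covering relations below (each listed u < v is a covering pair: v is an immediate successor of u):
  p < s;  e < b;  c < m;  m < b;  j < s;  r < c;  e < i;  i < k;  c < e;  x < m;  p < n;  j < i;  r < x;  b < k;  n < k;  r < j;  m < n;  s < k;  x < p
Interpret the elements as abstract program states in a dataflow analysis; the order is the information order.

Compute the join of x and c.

m

Common upper bounds of {x, c}: b, k, m, n.
The least among these is m.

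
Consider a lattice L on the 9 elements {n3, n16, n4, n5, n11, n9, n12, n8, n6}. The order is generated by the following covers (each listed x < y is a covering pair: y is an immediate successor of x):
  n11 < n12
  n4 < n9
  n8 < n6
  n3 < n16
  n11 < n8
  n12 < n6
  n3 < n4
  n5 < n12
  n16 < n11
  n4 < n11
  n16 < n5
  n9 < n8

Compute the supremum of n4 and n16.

n11

Common upper bounds of {n4, n16}: n11, n12, n6, n8.
The least among these is n11.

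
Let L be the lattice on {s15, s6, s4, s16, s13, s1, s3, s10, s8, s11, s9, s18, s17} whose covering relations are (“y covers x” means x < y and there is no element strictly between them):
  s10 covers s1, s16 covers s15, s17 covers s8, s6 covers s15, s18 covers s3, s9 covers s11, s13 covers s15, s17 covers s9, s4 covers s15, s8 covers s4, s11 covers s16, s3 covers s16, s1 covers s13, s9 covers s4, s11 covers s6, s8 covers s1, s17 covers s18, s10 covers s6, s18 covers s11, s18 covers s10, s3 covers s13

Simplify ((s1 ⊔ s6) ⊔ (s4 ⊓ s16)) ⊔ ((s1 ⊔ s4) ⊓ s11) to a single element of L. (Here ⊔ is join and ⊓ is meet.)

s10

s1 ∨ s6 = s10
s4 ∧ s16 = s15
s10 ∨ s15 = s10
s1 ∨ s4 = s8
s8 ∧ s11 = s15
s10 ∨ s15 = s10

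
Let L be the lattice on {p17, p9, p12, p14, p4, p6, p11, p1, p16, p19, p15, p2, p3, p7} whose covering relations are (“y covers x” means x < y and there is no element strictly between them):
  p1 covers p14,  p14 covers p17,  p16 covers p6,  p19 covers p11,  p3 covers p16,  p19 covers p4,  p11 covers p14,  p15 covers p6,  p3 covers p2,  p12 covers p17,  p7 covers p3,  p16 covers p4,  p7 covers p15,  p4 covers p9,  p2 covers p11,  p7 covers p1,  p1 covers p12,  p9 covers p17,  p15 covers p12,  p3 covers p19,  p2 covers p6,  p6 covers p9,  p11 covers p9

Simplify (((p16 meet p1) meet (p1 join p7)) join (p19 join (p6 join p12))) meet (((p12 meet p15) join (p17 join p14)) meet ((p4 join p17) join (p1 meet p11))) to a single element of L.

p14

p16 ∧ p1 = p17
p1 ∨ p7 = p7
p17 ∧ p7 = p17
p6 ∨ p12 = p15
p19 ∨ p15 = p7
p17 ∨ p7 = p7
p12 ∧ p15 = p12
p17 ∨ p14 = p14
p12 ∨ p14 = p1
p4 ∨ p17 = p4
p1 ∧ p11 = p14
p4 ∨ p14 = p19
p1 ∧ p19 = p14
p7 ∧ p14 = p14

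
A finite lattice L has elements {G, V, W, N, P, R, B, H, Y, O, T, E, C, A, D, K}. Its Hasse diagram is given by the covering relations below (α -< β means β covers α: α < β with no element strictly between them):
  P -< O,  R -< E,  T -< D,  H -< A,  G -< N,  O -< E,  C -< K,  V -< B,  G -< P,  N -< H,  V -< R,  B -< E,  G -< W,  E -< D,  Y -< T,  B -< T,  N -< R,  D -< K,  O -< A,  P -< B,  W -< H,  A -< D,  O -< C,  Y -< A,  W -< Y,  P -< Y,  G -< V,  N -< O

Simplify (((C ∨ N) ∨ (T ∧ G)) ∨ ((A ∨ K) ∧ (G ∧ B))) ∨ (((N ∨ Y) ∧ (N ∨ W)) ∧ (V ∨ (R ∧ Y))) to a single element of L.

C

C ∨ N = C
T ∧ G = G
C ∨ G = C
A ∨ K = K
G ∧ B = G
K ∧ G = G
C ∨ G = C
N ∨ Y = A
N ∨ W = H
A ∧ H = H
R ∧ Y = G
V ∨ G = V
H ∧ V = G
C ∨ G = C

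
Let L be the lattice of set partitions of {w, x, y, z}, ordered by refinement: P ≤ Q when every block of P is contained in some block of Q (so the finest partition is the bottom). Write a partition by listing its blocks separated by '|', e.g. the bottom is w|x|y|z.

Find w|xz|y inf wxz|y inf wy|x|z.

Common lower bounds of {w|xz|y, wxz|y, wy|x|z}: w|x|y|z.
The greatest among these is w|x|y|z.

w|x|y|z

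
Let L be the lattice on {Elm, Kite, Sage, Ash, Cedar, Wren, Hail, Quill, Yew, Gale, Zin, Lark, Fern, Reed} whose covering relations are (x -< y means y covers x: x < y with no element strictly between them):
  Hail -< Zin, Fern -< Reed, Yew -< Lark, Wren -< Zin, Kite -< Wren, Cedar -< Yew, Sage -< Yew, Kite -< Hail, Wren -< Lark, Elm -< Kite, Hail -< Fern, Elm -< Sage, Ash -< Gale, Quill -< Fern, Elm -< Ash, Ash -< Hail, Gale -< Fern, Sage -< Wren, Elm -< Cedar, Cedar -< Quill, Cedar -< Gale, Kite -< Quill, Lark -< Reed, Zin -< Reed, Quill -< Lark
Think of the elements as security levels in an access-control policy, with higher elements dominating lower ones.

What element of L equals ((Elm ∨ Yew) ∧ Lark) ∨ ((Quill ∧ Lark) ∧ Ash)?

Yew

Elm ∨ Yew = Yew
Yew ∧ Lark = Yew
Quill ∧ Lark = Quill
Quill ∧ Ash = Elm
Yew ∨ Elm = Yew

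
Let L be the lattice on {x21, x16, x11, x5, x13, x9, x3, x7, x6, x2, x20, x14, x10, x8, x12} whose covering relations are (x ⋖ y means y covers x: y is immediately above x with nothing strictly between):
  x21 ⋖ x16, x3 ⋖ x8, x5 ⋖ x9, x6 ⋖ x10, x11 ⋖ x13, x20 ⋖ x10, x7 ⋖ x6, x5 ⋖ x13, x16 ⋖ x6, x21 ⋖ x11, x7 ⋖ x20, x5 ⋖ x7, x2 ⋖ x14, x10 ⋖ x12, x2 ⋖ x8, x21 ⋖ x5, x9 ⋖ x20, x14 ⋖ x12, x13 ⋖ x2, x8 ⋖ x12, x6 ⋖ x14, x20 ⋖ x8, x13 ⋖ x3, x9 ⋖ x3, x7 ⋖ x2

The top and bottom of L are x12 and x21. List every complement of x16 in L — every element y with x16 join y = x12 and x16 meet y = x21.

x3, x8

Need y with x16 ∨ y = x12 and x16 ∧ y = x21.
Checking each element gives: x3, x8.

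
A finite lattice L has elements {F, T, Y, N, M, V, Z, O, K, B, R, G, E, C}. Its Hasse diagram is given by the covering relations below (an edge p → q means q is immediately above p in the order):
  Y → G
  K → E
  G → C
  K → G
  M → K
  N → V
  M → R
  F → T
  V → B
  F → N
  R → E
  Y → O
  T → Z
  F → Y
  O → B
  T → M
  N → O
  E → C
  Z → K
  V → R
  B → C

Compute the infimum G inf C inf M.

Common lower bounds of {G, C, M}: F, M, T.
The greatest among these is M.

M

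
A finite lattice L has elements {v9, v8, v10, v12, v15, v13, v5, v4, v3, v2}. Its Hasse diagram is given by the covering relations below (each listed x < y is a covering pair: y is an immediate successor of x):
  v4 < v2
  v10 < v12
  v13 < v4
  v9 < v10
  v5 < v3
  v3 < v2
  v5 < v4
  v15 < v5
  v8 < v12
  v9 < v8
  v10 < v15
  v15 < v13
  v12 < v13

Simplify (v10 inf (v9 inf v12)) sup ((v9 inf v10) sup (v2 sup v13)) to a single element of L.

v2

v9 ∧ v12 = v9
v10 ∧ v9 = v9
v9 ∧ v10 = v9
v2 ∨ v13 = v2
v9 ∨ v2 = v2
v9 ∨ v2 = v2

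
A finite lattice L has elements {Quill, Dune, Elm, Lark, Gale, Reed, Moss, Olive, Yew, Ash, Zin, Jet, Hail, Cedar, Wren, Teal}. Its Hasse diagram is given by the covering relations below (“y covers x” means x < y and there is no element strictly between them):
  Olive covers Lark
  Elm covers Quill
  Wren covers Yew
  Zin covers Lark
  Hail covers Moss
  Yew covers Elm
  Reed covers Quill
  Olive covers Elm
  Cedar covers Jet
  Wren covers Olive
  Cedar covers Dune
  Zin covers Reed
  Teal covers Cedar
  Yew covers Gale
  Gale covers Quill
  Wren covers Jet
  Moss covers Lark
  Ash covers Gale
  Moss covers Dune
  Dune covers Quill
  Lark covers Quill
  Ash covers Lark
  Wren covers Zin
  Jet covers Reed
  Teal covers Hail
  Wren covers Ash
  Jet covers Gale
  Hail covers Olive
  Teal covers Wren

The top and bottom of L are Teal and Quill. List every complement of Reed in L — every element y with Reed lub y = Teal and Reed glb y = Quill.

Hail, Moss

Need y with Reed ∨ y = Teal and Reed ∧ y = Quill.
Checking each element gives: Hail, Moss.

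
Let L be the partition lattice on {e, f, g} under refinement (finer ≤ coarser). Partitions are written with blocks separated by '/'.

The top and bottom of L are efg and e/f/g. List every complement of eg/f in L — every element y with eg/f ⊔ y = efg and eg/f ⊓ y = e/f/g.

Need y with eg/f ∨ y = efg and eg/f ∧ y = e/f/g.
Checking each element gives: e/fg, ef/g.

e/fg, ef/g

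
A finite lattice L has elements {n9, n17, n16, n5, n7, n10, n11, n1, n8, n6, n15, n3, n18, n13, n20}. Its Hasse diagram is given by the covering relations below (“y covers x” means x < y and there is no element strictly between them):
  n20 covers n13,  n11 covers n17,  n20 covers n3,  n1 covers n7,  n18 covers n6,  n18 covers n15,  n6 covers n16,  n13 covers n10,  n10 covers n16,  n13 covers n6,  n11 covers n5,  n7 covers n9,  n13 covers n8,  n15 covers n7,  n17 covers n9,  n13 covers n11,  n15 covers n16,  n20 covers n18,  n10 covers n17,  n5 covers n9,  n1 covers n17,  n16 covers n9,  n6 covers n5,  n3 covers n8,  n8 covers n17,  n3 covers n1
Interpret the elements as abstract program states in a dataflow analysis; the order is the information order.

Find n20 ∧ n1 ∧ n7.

n7

Common lower bounds of {n20, n1, n7}: n7, n9.
The greatest among these is n7.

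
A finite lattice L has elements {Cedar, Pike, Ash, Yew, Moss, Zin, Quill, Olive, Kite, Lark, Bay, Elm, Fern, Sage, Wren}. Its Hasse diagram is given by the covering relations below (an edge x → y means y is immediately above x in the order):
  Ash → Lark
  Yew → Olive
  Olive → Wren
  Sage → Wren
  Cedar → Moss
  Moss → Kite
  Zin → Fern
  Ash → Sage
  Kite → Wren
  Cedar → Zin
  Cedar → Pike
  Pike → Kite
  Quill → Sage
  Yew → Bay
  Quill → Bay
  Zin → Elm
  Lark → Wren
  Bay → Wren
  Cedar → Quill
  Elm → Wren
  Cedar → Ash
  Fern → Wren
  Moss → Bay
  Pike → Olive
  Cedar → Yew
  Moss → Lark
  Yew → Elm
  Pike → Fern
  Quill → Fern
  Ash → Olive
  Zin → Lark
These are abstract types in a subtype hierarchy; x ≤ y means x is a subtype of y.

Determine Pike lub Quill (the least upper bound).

Common upper bounds of {Pike, Quill}: Fern, Wren.
The least among these is Fern.

Fern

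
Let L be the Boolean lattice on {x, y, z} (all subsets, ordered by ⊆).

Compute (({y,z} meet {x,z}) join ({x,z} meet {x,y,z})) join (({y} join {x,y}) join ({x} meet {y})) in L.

{x,y,z}

{y,z} ∧ {x,z} = {z}
{x,z} ∧ {x,y,z} = {x,z}
{z} ∨ {x,z} = {x,z}
{y} ∨ {x,y} = {x,y}
{x} ∧ {y} = ∅
{x,y} ∨ ∅ = {x,y}
{x,z} ∨ {x,y} = {x,y,z}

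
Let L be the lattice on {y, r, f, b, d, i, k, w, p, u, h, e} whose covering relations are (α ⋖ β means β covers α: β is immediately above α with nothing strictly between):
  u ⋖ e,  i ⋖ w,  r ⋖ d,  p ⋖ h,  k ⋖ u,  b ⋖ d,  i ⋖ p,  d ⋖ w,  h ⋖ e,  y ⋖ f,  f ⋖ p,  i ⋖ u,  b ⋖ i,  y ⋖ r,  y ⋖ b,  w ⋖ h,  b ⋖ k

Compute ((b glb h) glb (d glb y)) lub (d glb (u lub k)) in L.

b ∧ h = b
d ∧ y = y
b ∧ y = y
u ∨ k = u
d ∧ u = b
y ∨ b = b

b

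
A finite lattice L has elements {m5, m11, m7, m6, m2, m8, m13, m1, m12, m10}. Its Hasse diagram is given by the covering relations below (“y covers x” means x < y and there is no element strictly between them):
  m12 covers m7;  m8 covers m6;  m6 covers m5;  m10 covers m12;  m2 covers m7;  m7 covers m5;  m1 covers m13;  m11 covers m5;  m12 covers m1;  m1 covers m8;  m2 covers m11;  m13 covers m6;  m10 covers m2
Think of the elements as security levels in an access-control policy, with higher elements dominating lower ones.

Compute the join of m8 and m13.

m1

Common upper bounds of {m8, m13}: m1, m10, m12.
The least among these is m1.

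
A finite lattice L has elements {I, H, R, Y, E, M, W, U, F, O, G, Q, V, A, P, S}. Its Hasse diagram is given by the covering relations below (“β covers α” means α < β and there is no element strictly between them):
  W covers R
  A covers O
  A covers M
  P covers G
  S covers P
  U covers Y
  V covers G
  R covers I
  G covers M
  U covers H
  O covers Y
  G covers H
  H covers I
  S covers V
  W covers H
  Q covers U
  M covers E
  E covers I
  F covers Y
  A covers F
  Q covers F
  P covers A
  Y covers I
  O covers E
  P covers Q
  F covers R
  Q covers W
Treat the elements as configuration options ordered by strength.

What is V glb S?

Common lower bounds of {V, S}: E, G, H, I, M, V.
The greatest among these is V.

V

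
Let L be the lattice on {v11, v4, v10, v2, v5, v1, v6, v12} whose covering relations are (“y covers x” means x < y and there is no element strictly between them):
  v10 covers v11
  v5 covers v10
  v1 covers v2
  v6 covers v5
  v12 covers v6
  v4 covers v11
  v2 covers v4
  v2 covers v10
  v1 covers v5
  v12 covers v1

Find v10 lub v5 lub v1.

Common upper bounds of {v10, v5, v1}: v1, v12.
The least among these is v1.

v1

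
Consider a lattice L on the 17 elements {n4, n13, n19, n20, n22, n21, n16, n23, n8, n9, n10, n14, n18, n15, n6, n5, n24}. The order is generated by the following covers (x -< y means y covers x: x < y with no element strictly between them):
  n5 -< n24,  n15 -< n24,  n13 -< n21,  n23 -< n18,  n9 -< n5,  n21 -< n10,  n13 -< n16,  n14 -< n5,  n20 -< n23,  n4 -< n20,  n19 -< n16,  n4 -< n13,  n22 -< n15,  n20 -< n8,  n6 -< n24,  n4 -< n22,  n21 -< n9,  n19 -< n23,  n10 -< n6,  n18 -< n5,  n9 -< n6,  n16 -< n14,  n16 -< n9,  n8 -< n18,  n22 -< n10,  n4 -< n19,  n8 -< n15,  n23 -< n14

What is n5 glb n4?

Common lower bounds of {n5, n4}: n4.
The greatest among these is n4.

n4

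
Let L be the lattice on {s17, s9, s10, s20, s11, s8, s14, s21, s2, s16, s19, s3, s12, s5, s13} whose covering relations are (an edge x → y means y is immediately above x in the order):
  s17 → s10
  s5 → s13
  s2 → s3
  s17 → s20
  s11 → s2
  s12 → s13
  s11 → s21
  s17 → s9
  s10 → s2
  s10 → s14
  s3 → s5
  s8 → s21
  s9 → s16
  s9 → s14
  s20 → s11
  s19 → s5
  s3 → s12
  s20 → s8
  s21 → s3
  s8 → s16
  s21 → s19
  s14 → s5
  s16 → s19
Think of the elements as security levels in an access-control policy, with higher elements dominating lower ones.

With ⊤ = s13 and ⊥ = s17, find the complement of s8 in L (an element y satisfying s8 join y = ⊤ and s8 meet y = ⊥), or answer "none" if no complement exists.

For every candidate y, either s8 ∨ y ≠ s13 or s8 ∧ y ≠ s17; no complement exists.

none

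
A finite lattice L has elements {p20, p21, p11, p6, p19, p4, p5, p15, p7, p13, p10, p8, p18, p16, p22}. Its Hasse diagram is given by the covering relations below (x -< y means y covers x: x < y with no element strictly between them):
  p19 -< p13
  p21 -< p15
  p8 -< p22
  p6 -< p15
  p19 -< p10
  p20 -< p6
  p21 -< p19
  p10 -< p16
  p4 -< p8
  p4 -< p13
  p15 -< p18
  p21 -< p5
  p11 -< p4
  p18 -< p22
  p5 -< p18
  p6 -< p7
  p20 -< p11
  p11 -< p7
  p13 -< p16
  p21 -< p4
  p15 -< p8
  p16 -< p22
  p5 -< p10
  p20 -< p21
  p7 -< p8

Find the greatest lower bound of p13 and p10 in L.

Common lower bounds of {p13, p10}: p19, p20, p21.
The greatest among these is p19.

p19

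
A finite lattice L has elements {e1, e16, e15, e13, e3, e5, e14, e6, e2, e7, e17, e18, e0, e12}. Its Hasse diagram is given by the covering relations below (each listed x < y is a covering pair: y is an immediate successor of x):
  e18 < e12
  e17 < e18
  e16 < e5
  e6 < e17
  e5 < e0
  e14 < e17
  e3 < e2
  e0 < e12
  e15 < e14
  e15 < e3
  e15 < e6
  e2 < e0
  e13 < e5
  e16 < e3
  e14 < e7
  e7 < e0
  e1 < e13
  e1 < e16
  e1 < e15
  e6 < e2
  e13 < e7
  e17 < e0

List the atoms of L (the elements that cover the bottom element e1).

The atoms are exactly the elements that cover e1: e13, e15, e16.

e13, e15, e16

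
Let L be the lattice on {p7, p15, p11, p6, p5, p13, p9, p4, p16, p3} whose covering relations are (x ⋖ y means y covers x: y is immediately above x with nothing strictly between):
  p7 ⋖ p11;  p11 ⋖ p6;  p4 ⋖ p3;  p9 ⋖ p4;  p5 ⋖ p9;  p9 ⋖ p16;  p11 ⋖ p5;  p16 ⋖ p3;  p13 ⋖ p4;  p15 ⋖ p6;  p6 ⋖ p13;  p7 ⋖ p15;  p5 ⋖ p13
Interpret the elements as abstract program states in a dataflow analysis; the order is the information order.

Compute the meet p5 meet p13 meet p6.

Common lower bounds of {p5, p13, p6}: p11, p7.
The greatest among these is p11.

p11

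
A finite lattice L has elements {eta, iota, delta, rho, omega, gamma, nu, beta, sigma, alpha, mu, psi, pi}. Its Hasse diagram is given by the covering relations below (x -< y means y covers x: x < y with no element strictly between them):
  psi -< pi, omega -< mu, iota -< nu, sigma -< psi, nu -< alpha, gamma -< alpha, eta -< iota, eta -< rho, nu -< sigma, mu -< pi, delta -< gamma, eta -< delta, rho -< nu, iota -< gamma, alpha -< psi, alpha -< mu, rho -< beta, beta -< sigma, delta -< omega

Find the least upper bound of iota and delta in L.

Common upper bounds of {iota, delta}: alpha, gamma, mu, pi, psi.
The least among these is gamma.

gamma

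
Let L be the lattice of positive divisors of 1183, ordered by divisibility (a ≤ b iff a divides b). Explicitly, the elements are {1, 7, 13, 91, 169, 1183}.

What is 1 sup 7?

In the divisibility order, the join is the least common multiple: lcm(1, 7) = 7.

7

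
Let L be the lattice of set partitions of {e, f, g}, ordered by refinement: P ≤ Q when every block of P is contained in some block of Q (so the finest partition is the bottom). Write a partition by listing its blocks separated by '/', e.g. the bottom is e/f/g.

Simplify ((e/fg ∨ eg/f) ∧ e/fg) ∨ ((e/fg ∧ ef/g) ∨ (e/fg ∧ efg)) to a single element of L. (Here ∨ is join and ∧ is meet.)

e/fg ∨ eg/f = efg
efg ∧ e/fg = e/fg
e/fg ∧ ef/g = e/f/g
e/fg ∧ efg = e/fg
e/f/g ∨ e/fg = e/fg
e/fg ∨ e/fg = e/fg

e/fg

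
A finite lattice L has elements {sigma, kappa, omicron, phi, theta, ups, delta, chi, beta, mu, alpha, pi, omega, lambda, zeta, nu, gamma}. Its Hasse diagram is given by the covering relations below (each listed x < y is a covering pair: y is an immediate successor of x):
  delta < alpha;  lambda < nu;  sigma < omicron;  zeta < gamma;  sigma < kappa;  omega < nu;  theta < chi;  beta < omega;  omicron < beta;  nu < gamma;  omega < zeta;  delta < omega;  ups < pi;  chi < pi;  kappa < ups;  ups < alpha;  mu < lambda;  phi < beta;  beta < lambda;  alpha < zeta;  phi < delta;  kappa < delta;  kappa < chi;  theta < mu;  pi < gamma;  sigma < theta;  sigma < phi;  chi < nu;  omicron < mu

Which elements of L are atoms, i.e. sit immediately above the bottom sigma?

The atoms are exactly the elements that cover sigma: kappa, omicron, phi, theta.

kappa, omicron, phi, theta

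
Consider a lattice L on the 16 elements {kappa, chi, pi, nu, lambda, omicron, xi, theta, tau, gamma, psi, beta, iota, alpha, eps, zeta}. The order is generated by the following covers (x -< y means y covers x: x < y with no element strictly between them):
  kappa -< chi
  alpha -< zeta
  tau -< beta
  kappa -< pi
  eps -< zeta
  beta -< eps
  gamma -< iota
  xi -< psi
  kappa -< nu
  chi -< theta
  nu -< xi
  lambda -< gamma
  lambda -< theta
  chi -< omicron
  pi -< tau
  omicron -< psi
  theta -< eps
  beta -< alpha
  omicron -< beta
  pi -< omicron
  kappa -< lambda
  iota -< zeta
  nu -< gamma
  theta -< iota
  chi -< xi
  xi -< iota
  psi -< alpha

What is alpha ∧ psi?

Common lower bounds of {alpha, psi}: chi, kappa, nu, omicron, pi, psi, xi.
The greatest among these is psi.

psi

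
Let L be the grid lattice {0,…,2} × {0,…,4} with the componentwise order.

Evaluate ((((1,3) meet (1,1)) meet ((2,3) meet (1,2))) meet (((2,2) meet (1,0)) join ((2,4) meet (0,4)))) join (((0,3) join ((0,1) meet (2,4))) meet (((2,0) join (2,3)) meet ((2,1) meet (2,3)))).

(1,1)

(1,3) ∧ (1,1) = (1,1)
(2,3) ∧ (1,2) = (1,2)
(1,1) ∧ (1,2) = (1,1)
(2,2) ∧ (1,0) = (1,0)
(2,4) ∧ (0,4) = (0,4)
(1,0) ∨ (0,4) = (1,4)
(1,1) ∧ (1,4) = (1,1)
(0,1) ∧ (2,4) = (0,1)
(0,3) ∨ (0,1) = (0,3)
(2,0) ∨ (2,3) = (2,3)
(2,1) ∧ (2,3) = (2,1)
(2,3) ∧ (2,1) = (2,1)
(0,3) ∧ (2,1) = (0,1)
(1,1) ∨ (0,1) = (1,1)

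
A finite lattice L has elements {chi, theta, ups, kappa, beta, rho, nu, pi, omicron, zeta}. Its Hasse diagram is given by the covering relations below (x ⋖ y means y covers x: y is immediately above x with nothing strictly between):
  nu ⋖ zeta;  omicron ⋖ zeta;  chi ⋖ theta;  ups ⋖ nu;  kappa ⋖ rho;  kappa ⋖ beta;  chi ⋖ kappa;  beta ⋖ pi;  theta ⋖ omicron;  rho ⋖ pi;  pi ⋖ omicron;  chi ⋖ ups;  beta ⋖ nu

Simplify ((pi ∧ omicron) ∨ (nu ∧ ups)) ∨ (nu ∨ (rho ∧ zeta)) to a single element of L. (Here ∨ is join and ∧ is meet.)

pi ∧ omicron = pi
nu ∧ ups = ups
pi ∨ ups = zeta
rho ∧ zeta = rho
nu ∨ rho = zeta
zeta ∨ zeta = zeta

zeta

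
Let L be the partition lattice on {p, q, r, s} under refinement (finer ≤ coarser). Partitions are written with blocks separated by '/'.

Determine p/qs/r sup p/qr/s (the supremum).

p/qrs

The join of p/qs/r and p/qr/s merges any blocks that overlap across the partitions, giving p/qrs.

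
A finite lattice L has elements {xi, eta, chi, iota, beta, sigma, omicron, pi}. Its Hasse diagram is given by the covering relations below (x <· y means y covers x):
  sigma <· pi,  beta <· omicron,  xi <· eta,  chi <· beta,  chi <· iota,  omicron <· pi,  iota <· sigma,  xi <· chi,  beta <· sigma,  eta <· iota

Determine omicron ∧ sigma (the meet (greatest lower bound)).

Common lower bounds of {omicron, sigma}: beta, chi, xi.
The greatest among these is beta.

beta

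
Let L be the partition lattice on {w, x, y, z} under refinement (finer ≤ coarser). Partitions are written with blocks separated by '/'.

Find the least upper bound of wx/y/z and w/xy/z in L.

Common upper bounds of {wx/y/z, w/xy/z}: wxy/z, wxyz.
The least among these is wxy/z.

wxy/z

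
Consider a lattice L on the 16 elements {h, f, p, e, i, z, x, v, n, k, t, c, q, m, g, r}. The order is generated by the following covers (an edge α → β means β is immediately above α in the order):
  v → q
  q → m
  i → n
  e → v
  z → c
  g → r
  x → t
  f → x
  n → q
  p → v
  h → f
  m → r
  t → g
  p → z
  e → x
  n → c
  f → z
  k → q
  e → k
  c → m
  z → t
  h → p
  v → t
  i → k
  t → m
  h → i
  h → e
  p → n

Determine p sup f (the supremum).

z

Common upper bounds of {p, f}: c, g, m, r, t, z.
The least among these is z.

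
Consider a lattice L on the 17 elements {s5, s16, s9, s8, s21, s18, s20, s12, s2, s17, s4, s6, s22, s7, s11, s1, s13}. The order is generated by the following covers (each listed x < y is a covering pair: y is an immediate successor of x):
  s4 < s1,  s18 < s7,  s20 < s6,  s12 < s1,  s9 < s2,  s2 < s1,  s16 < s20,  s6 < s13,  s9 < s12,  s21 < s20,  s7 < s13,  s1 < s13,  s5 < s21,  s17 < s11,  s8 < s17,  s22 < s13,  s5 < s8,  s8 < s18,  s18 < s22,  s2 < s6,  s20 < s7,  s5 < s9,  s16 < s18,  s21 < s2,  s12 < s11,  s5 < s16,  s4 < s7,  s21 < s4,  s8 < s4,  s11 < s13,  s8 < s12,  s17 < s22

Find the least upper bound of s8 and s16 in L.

Common upper bounds of {s8, s16}: s13, s18, s22, s7.
The least among these is s18.

s18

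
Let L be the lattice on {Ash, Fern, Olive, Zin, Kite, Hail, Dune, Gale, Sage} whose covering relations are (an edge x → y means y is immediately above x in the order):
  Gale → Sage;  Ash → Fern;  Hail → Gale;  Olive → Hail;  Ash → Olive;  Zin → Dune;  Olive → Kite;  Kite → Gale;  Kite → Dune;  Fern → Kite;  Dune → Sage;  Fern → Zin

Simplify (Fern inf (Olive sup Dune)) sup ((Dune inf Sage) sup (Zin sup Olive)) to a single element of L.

Dune

Olive ∨ Dune = Dune
Fern ∧ Dune = Fern
Dune ∧ Sage = Dune
Zin ∨ Olive = Dune
Dune ∨ Dune = Dune
Fern ∨ Dune = Dune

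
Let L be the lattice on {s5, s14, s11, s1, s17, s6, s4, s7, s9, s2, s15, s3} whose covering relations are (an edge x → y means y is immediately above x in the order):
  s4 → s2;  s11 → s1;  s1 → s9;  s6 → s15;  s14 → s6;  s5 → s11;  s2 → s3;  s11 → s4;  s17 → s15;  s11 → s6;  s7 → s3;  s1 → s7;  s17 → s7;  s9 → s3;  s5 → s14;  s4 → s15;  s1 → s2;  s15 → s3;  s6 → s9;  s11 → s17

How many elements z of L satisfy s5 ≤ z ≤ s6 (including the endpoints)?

4

The interval [s5, s6] = {s11, s14, s5, s6}, which has 4 elements.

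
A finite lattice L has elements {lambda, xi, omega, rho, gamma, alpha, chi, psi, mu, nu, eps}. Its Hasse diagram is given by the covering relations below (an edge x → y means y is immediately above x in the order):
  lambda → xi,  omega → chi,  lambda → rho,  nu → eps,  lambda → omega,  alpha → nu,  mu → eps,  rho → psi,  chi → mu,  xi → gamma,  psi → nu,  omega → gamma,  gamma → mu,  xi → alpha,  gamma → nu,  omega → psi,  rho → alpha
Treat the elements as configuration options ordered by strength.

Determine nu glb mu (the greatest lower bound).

Common lower bounds of {nu, mu}: gamma, lambda, omega, xi.
The greatest among these is gamma.

gamma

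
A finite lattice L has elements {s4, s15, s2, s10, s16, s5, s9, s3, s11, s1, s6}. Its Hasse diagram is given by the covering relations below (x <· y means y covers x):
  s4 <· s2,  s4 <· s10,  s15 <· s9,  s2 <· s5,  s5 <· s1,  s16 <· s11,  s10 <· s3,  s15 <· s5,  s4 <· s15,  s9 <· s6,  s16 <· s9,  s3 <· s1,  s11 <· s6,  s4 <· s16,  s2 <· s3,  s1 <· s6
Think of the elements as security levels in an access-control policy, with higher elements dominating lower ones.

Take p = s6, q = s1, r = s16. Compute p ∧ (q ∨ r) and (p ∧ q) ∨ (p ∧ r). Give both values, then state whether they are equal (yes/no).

q ∨ r = s6, so p ∧ (q ∨ r) = s6 ∧ s6 = s6.
p ∧ q = s1 and p ∧ r = s16, so (p ∧ q) ∨ (p ∧ r) = s1 ∨ s16 = s6.
Equal: yes.

s6; s6; yes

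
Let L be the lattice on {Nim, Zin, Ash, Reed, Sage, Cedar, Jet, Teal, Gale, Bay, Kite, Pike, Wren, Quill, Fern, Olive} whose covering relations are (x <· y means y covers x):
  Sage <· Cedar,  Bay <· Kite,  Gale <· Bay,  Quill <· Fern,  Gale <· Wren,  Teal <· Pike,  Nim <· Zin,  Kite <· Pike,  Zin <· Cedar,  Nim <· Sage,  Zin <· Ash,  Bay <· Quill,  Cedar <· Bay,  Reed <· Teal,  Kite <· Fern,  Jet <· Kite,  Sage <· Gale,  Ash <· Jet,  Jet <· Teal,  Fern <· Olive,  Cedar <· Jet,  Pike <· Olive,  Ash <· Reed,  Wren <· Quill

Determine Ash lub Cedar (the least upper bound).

Common upper bounds of {Ash, Cedar}: Fern, Jet, Kite, Olive, Pike, Teal.
The least among these is Jet.

Jet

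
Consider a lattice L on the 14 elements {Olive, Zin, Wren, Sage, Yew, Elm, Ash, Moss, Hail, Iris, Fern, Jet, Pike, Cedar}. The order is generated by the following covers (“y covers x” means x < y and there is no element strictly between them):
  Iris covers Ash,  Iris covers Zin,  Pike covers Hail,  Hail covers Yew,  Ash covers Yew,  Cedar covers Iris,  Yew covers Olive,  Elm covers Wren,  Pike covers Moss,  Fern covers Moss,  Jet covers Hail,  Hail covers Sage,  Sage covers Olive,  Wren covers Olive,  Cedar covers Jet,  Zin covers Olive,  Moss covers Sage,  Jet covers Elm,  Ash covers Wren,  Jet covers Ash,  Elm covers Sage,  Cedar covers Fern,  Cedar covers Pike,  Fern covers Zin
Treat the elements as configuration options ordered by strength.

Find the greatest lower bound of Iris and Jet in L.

Ash

Common lower bounds of {Iris, Jet}: Ash, Olive, Wren, Yew.
The greatest among these is Ash.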